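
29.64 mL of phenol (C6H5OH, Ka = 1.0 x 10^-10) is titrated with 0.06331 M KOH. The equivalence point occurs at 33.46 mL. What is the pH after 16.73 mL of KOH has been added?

16.73 mL is exactly half the equivalence volume (33.46/2), i.e. the half-equivalence point.
There, n(HA) = n(A^-), so pH = pKa = -log(1.0 x 10^-10) = 10.00.

10.00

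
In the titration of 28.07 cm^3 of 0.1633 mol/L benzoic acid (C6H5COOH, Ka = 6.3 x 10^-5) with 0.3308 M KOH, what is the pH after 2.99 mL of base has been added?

3.64

Initial n(C6H5COOH) = 0.1633 x 0.02807 = 0.004584 mol.
n(KOH) added = 0.3308 x 0.002990 = 0.0009891 mol, converting that many moles of C6H5COOH to C6H5COO-.
Remaining n(C6H5COOH) = 0.003595 mol; n(C6H5COO-) = 0.0009891 mol.
By Henderson-Hasselbalch, pH = pKa + log([A^-]/[HA]) = 4.20 + log(0.0009891/0.003595) = 4.20 + (-0.56) = 3.64.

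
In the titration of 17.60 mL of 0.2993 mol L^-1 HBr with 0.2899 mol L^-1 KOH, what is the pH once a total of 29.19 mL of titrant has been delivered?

12.83

n(acid) = 0.2993 x 0.01760 = 0.005268 mol; n(KOH) added = 0.2899 x 0.02919 = 0.008462 mol.
Base is in excess by 0.008462 - 0.005268 = 0.003195 mol in a total volume of 0.04679 L.
[OH^-] = 0.003195/0.04679 = 0.06827 M, so pOH = 1.17 and pH = 14.00 - 1.17 = 12.83.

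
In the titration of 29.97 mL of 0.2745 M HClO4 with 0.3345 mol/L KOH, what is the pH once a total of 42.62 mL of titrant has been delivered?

n(acid) = 0.2745 x 0.02997 = 0.008227 mol; n(KOH) added = 0.3345 x 0.04262 = 0.01426 mol.
Base is in excess by 0.01426 - 0.008227 = 0.006030 mol in a total volume of 0.07259 L.
[OH^-] = 0.006030/0.07259 = 0.08306 M, so pOH = 1.08 and pH = 14.00 - 1.08 = 12.92.

12.92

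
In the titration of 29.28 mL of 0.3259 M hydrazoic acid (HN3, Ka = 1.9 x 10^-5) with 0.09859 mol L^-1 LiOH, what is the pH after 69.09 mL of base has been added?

5.12

Initial n(HN3) = 0.3259 x 0.02928 = 0.009542 mol.
n(LiOH) added = 0.09859 x 0.06909 = 0.006812 mol, converting that many moles of HN3 to N3-.
Remaining n(HN3) = 0.002731 mol; n(N3-) = 0.006812 mol.
By Henderson-Hasselbalch, pH = pKa + log([A^-]/[HA]) = 4.72 + log(0.006812/0.002731) = 4.72 + (+0.40) = 5.12.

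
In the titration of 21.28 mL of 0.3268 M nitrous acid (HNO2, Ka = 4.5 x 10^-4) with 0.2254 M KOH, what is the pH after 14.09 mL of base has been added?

Initial n(HNO2) = 0.3268 x 0.02128 = 0.006954 mol.
n(KOH) added = 0.2254 x 0.01409 = 0.003176 mol, converting that many moles of HNO2 to NO2-.
Remaining n(HNO2) = 0.003778 mol; n(NO2-) = 0.003176 mol.
By Henderson-Hasselbalch, pH = pKa + log([A^-]/[HA]) = 3.35 + log(0.003176/0.003778) = 3.35 + (-0.08) = 3.27.

3.27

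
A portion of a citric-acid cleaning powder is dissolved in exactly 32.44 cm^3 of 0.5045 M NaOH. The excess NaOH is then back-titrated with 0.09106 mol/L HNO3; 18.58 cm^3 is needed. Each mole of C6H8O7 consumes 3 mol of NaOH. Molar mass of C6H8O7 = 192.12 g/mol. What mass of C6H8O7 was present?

Total n(NaOH) added = 0.5045 x 0.03244 = 0.01637 mol.
n(HNO3) used = 0.09106 x 0.01858 = 0.001692 mol, which equals the excess n(NaOH).
So n(NaOH) consumed by the sample = 0.01637 - 0.001692 = 0.01467 mol.
n(C6H8O7) = 0.01467 / 3 = 0.004891 mol.
mass = 0.004891 mol x 192.12 g/mol = 0.940 g.

0.940 g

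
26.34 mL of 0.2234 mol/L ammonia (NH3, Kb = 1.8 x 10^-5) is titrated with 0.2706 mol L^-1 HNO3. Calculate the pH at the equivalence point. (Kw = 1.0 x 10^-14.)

5.08

n(NH3) = 0.2234 x 0.02634 = 0.005884 mol; V(HNO3) at equivalence = 0.005884/0.2706 = 0.02175 L.
At equivalence the base is fully converted to NH4+; total volume = 0.04809 L, so [NH4+] = 0.005884/0.04809 = 0.1224 M.
Ka(NH4+) = Kw/Kb = 1.0e-14 / 1.8 x 10^-5 = 5.56e-10.
[H^+] = sqrt(Ka x [NH4+]) = sqrt(5.56e-10 x 0.1224) = 8.25e-6 M.
pH = -log(8.25e-6) = 5.08.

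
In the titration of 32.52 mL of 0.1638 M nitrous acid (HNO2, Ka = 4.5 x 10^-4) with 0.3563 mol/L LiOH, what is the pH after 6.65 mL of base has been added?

3.25

Initial n(HNO2) = 0.1638 x 0.03252 = 0.005327 mol.
n(LiOH) added = 0.3563 x 0.006650 = 0.002369 mol, converting that many moles of HNO2 to NO2-.
Remaining n(HNO2) = 0.002957 mol; n(NO2-) = 0.002369 mol.
By Henderson-Hasselbalch, pH = pKa + log([A^-]/[HA]) = 3.35 + log(0.002369/0.002957) = 3.35 + (-0.10) = 3.25.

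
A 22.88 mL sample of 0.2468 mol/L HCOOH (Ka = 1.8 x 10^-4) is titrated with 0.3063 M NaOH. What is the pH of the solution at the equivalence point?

8.44

n(HCOOH) = 0.2468 x 0.02288 = 0.005647 mol; V(NaOH) at equivalence = 0.005647/0.3063 = 0.01844 L.
At equivalence all the acid is converted to HCOO-; total volume = 0.02288 + 0.01844 = 0.04132 L, so [HCOO-] = 0.005647/0.04132 = 0.1367 M.
Kb = Kw/Ka = 1.0e-14 / 1.8 x 10^-4 = 5.56e-11.
[OH^-] = sqrt(Kb x [HCOO-]) = sqrt(5.56e-11 x 0.1367) = 2.76e-6 M.
pOH = 5.56, so pH = 14.00 - 5.56 = 8.44.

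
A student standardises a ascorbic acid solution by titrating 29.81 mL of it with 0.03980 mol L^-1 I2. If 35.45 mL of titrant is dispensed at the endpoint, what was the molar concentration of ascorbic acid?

0.0473 M

n(I2) = 0.03980 x 0.03545 = 0.001411 mol.
From the balanced equation, 1 mol I2 reacts with 1 mol ascorbic acid, so n(ascorbic acid) = 0.001411 x 1/1 = 0.001411 mol.
[ascorbic acid] = 0.001411 / 0.02981 L = 0.0473 M.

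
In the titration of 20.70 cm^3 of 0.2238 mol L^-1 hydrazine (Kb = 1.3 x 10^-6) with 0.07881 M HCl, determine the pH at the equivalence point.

n(N2H4) = 0.2238 x 0.02070 = 0.004633 mol; V(HCl) at equivalence = 0.004633/0.07881 = 0.05878 L.
At equivalence the base is fully converted to N2H5+; total volume = 0.07948 L, so [N2H5+] = 0.004633/0.07948 = 0.05829 M.
Ka(N2H5+) = Kw/Kb = 1.0e-14 / 1.3 x 10^-6 = 7.69e-9.
[H^+] = sqrt(Ka x [N2H5+]) = sqrt(7.69e-9 x 0.05829) = 2.12e-5 M.
pH = -log(2.12e-5) = 4.67.

4.67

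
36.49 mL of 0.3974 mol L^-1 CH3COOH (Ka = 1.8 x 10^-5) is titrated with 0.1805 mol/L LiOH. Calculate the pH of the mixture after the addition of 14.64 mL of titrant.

4.09

Initial n(CH3COOH) = 0.3974 x 0.03649 = 0.01450 mol.
n(LiOH) added = 0.1805 x 0.01464 = 0.002643 mol, converting that many moles of CH3COOH to CH3COO-.
Remaining n(CH3COOH) = 0.01186 mol; n(CH3COO-) = 0.002643 mol.
By Henderson-Hasselbalch, pH = pKa + log([A^-]/[HA]) = 4.74 + log(0.002643/0.01186) = 4.74 + (-0.65) = 4.09.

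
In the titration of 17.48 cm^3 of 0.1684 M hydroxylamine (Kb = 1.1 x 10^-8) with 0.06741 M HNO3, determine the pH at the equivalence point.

n(NH2OH) = 0.1684 x 0.01748 = 0.002944 mol; V(HNO3) at equivalence = 0.002944/0.06741 = 0.04367 L.
At equivalence the base is fully converted to NH3OH+; total volume = 0.06115 L, so [NH3OH+] = 0.002944/0.06115 = 0.04814 M.
Ka(NH3OH+) = Kw/Kb = 1.0e-14 / 1.1 x 10^-8 = 9.09e-7.
[H^+] = sqrt(Ka x [NH3OH+]) = sqrt(9.09e-7 x 0.04814) = 0.000209 M.
pH = -log(0.000209) = 3.68.

3.68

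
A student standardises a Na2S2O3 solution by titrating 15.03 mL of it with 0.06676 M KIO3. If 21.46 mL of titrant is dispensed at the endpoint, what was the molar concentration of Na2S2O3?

n(KIO3) = 0.06676 x 0.02146 = 0.001433 mol.
From the balanced equation, 1 mol KIO3 reacts with 6 mol Na2S2O3, so n(Na2S2O3) = 0.001433 x 6/1 = 0.008596 mol.
[Na2S2O3] = 0.008596 / 0.01503 L = 0.572 M.

0.572 M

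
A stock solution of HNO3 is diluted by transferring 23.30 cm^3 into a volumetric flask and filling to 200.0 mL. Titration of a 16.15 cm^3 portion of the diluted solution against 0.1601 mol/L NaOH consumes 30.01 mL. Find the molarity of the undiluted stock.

2.55 M

n(NaOH) = 0.1601 x 0.03001 = 0.004805 mol.
n(HNO3) in the aliquot = 0.004805 mol.
[diluted HNO3] = 0.004805 / 0.01615 = 0.2975 M.
Dilution factor = 200.0/23.30 = 8.584, so [stock] = 0.2975 x 8.584 = 2.55 M.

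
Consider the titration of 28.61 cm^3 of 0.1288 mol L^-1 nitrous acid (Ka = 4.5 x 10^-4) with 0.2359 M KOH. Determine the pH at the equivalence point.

8.13

n(HNO2) = 0.1288 x 0.02861 = 0.003685 mol; V(KOH) at equivalence = 0.003685/0.2359 = 0.01562 L.
At equivalence all the acid is converted to NO2-; total volume = 0.02861 + 0.01562 = 0.04423 L, so [NO2-] = 0.003685/0.04423 = 0.08331 M.
Kb = Kw/Ka = 1.0e-14 / 4.5 x 10^-4 = 2.22e-11.
[OH^-] = sqrt(Kb x [NO2-]) = sqrt(2.22e-11 x 0.08331) = 1.36e-6 M.
pOH = 5.87, so pH = 14.00 - 5.87 = 8.13.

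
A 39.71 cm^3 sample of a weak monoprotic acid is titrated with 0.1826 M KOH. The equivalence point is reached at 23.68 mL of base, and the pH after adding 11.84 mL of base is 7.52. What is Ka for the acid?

11.84 mL is half of the equivalence volume, so this is the half-equivalence point where [HA] = [A^-].
At half-equivalence pH = pKa, so pKa = 7.52.
Ka = 10^(-7.52) = 3.0 x 10^-8.

3.0 x 10^-8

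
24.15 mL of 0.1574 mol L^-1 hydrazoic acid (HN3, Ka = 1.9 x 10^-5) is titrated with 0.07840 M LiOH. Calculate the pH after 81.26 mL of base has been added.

12.39

n(acid) = 0.1574 x 0.02415 = 0.003801 mol; n(LiOH) added = 0.07840 x 0.08126 = 0.006371 mol.
Base is in excess by 0.006371 - 0.003801 = 0.002570 mol in a total volume of 0.1054 L.
[OH^-] = 0.002570/0.1054 = 0.02438 M, so pOH = 1.61 and pH = 14.00 - 1.61 = 12.39.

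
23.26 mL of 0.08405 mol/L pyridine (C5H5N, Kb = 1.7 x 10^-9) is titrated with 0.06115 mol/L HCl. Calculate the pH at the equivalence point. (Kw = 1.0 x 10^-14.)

n(C5H5N) = 0.08405 x 0.02326 = 0.001955 mol; V(HCl) at equivalence = 0.001955/0.06115 = 0.03197 L.
At equivalence the base is fully converted to C5H5NH+; total volume = 0.05523 L, so [C5H5NH+] = 0.001955/0.05523 = 0.03540 M.
Ka(C5H5NH+) = Kw/Kb = 1.0e-14 / 1.7 x 10^-9 = 5.88e-6.
[H^+] = sqrt(Ka x [C5H5NH+]) = sqrt(5.88e-6 x 0.03540) = 0.000456 M.
pH = -log(0.000456) = 3.34.

3.34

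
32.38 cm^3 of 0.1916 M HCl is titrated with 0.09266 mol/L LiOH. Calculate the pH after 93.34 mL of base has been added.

n(acid) = 0.1916 x 0.03238 = 0.006204 mol; n(LiOH) added = 0.09266 x 0.09334 = 0.008649 mol.
Base is in excess by 0.008649 - 0.006204 = 0.002445 mol in a total volume of 0.1257 L.
[OH^-] = 0.002445/0.1257 = 0.01945 M, so pOH = 1.71 and pH = 14.00 - 1.71 = 12.29.

12.29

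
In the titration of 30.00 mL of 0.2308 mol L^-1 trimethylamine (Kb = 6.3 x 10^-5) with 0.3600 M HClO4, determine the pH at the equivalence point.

5.33

n((CH3)3N) = 0.2308 x 0.03000 = 0.006924 mol; V(HClO4) at equivalence = 0.006924/0.3600 = 0.01923 L.
At equivalence the base is fully converted to (CH3)3NH+; total volume = 0.04923 L, so [(CH3)3NH+] = 0.006924/0.04923 = 0.1406 M.
Ka((CH3)3NH+) = Kw/Kb = 1.0e-14 / 6.3 x 10^-5 = 1.59e-10.
[H^+] = sqrt(Ka x [(CH3)3NH+]) = sqrt(1.59e-10 x 0.1406) = 4.72e-6 M.
pH = -log(4.72e-6) = 5.33.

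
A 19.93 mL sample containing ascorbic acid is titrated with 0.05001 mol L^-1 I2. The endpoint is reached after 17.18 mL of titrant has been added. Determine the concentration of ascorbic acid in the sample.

n(I2) = 0.05001 x 0.01718 = 0.0008592 mol.
From the balanced equation, 1 mol I2 reacts with 1 mol ascorbic acid, so n(ascorbic acid) = 0.0008592 x 1/1 = 0.0008592 mol.
[ascorbic acid] = 0.0008592 / 0.01993 L = 0.0431 M.

0.0431 M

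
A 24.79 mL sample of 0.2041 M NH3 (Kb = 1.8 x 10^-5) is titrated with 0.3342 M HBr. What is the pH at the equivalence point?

5.08

n(NH3) = 0.2041 x 0.02479 = 0.005060 mol; V(HBr) at equivalence = 0.005060/0.3342 = 0.01514 L.
At equivalence the base is fully converted to NH4+; total volume = 0.03993 L, so [NH4+] = 0.005060/0.03993 = 0.1267 M.
Ka(NH4+) = Kw/Kb = 1.0e-14 / 1.8 x 10^-5 = 5.56e-10.
[H^+] = sqrt(Ka x [NH4+]) = sqrt(5.56e-10 x 0.1267) = 8.39e-6 M.
pH = -log(8.39e-6) = 5.08.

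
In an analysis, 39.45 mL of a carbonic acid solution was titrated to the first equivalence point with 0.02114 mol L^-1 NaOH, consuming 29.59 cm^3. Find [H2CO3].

n(NaOH) = 0.02114 x 0.02959 = 0.0006255 mol.
At the first equivalence point, 1 mol OH^- react per mol H2CO3, so n(H2CO3) = 0.0006255 / 1 = 0.0006255 mol.
[H2CO3] = 0.0006255 / 0.03945 L = 0.0159 M.

0.0159 M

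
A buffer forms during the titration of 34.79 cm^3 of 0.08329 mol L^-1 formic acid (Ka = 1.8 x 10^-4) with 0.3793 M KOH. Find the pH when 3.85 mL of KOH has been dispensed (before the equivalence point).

3.75

Initial n(HCOOH) = 0.08329 x 0.03479 = 0.002898 mol.
n(KOH) added = 0.3793 x 0.003850 = 0.001460 mol, converting that many moles of HCOOH to HCOO-.
Remaining n(HCOOH) = 0.001437 mol; n(HCOO-) = 0.001460 mol.
By Henderson-Hasselbalch, pH = pKa + log([A^-]/[HA]) = 3.74 + log(0.001460/0.001437) = 3.74 + (+0.01) = 3.75.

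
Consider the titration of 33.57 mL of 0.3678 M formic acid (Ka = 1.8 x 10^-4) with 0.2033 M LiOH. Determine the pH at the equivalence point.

8.43

n(HCOOH) = 0.3678 x 0.03357 = 0.01235 mol; V(LiOH) at equivalence = 0.01235/0.2033 = 0.06073 L.
At equivalence all the acid is converted to HCOO-; total volume = 0.03357 + 0.06073 = 0.09430 L, so [HCOO-] = 0.01235/0.09430 = 0.1309 M.
Kb = Kw/Ka = 1.0e-14 / 1.8 x 10^-4 = 5.56e-11.
[OH^-] = sqrt(Kb x [HCOO-]) = sqrt(5.56e-11 x 0.1309) = 2.70e-6 M.
pOH = 5.57, so pH = 14.00 - 5.57 = 8.43.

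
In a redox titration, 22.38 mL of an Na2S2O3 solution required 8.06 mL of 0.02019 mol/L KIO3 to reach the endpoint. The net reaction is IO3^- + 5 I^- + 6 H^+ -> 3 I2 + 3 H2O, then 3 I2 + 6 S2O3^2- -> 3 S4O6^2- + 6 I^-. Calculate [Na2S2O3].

n(KIO3) = 0.02019 x 0.008060 = 0.0001627 mol.
From the balanced equation, 1 mol KIO3 reacts with 6 mol Na2S2O3, so n(Na2S2O3) = 0.0001627 x 6/1 = 0.0009764 mol.
[Na2S2O3] = 0.0009764 / 0.02238 L = 0.0436 M.

0.0436 M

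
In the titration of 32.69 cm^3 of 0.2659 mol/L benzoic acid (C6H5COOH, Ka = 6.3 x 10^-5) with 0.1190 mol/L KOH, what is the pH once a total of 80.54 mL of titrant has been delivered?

n(acid) = 0.2659 x 0.03269 = 0.008692 mol; n(KOH) added = 0.1190 x 0.08054 = 0.009584 mol.
Base is in excess by 0.009584 - 0.008692 = 0.0008920 mol in a total volume of 0.1132 L.
[OH^-] = 0.0008920/0.1132 = 0.007878 M, so pOH = 2.10 and pH = 14.00 - 2.10 = 11.90.

11.90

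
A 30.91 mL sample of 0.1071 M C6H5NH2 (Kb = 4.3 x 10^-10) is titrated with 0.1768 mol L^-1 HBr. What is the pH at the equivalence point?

2.90

n(C6H5NH2) = 0.1071 x 0.03091 = 0.003310 mol; V(HBr) at equivalence = 0.003310/0.1768 = 0.01872 L.
At equivalence the base is fully converted to C6H5NH3+; total volume = 0.04963 L, so [C6H5NH3+] = 0.003310/0.04963 = 0.06670 M.
Ka(C6H5NH3+) = Kw/Kb = 1.0e-14 / 4.3 x 10^-10 = 2.33e-5.
[H^+] = sqrt(Ka x [C6H5NH3+]) = sqrt(2.33e-5 x 0.06670) = 0.00125 M.
pH = -log(0.00125) = 2.90.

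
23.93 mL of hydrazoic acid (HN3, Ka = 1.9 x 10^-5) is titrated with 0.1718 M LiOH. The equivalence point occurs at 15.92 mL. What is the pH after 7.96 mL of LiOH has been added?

4.72

7.96 mL is exactly half the equivalence volume (15.92/2), i.e. the half-equivalence point.
There, n(HA) = n(A^-), so pH = pKa = -log(1.9 x 10^-5) = 4.72.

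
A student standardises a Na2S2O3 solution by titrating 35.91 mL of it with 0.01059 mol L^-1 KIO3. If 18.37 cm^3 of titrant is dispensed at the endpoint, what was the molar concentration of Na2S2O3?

0.0325 M

n(KIO3) = 0.01059 x 0.01837 = 0.0001945 mol.
From the balanced equation, 1 mol KIO3 reacts with 6 mol Na2S2O3, so n(Na2S2O3) = 0.0001945 x 6/1 = 0.001167 mol.
[Na2S2O3] = 0.001167 / 0.03591 L = 0.0325 M.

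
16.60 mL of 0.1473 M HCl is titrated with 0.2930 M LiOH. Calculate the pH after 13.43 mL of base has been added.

n(acid) = 0.1473 x 0.01660 = 0.002445 mol; n(LiOH) added = 0.2930 x 0.01343 = 0.003935 mol.
Base is in excess by 0.003935 - 0.002445 = 0.001490 mol in a total volume of 0.03003 L.
[OH^-] = 0.001490/0.03003 = 0.04961 M, so pOH = 1.30 and pH = 14.00 - 1.30 = 12.70.

12.70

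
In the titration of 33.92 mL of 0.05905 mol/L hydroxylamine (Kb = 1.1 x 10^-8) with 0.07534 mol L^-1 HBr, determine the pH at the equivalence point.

3.76

n(NH2OH) = 0.05905 x 0.03392 = 0.002003 mol; V(HBr) at equivalence = 0.002003/0.07534 = 0.02659 L.
At equivalence the base is fully converted to NH3OH+; total volume = 0.06051 L, so [NH3OH+] = 0.002003/0.06051 = 0.03310 M.
Ka(NH3OH+) = Kw/Kb = 1.0e-14 / 1.1 x 10^-8 = 9.09e-7.
[H^+] = sqrt(Ka x [NH3OH+]) = sqrt(9.09e-7 x 0.03310) = 0.000173 M.
pH = -log(0.000173) = 3.76.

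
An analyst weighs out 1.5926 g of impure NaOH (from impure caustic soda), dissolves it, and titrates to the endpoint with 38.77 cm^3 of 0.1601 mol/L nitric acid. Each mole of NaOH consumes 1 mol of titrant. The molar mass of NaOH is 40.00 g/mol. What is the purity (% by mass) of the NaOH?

n(HNO3) = 0.1601 x 0.03877 = 0.006207 mol.
n(NaOH) = 0.006207 / 1 = 0.006207 mol.
mass of NaOH = 0.006207 x 40.00 = 0.2483 g.
% purity = 0.2483 / 1.5926 x 100 = 15.6%.

15.6%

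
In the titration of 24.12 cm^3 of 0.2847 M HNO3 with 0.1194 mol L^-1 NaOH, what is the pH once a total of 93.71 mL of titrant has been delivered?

n(acid) = 0.2847 x 0.02412 = 0.006867 mol; n(NaOH) added = 0.1194 x 0.09371 = 0.01119 mol.
Base is in excess by 0.01119 - 0.006867 = 0.004322 mol in a total volume of 0.1178 L.
[OH^-] = 0.004322/0.1178 = 0.03668 M, so pOH = 1.44 and pH = 14.00 - 1.44 = 12.56.

12.56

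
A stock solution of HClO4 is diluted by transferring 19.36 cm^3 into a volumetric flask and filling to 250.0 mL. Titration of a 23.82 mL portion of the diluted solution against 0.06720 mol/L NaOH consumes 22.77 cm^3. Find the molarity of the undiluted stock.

n(NaOH) = 0.06720 x 0.02277 = 0.001530 mol.
n(HClO4) in the aliquot = 0.001530 mol.
[diluted HClO4] = 0.001530 / 0.02382 = 0.06424 M.
Dilution factor = 250.0/19.36 = 12.91, so [stock] = 0.06424 x 12.91 = 0.830 M.

0.830 M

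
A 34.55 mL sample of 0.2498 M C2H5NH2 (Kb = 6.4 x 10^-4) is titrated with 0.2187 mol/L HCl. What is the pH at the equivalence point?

n(C2H5NH2) = 0.2498 x 0.03455 = 0.008631 mol; V(HCl) at equivalence = 0.008631/0.2187 = 0.03946 L.
At equivalence the base is fully converted to C2H5NH3+; total volume = 0.07401 L, so [C2H5NH3+] = 0.008631/0.07401 = 0.1166 M.
Ka(C2H5NH3+) = Kw/Kb = 1.0e-14 / 6.4 x 10^-4 = 1.56e-11.
[H^+] = sqrt(Ka x [C2H5NH3+]) = sqrt(1.56e-11 x 0.1166) = 1.35e-6 M.
pH = -log(1.35e-6) = 5.87.

5.87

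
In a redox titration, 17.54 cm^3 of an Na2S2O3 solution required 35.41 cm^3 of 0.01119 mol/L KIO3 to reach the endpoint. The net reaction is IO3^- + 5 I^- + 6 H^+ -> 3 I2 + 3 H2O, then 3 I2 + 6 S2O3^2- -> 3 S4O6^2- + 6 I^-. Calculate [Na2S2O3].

0.136 M

n(KIO3) = 0.01119 x 0.03541 = 0.0003962 mol.
From the balanced equation, 1 mol KIO3 reacts with 6 mol Na2S2O3, so n(Na2S2O3) = 0.0003962 x 6/1 = 0.002377 mol.
[Na2S2O3] = 0.002377 / 0.01754 L = 0.136 M.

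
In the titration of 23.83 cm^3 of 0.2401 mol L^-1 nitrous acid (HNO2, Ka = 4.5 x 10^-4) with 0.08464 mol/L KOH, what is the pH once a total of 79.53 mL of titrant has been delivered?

n(acid) = 0.2401 x 0.02383 = 0.005722 mol; n(KOH) added = 0.08464 x 0.07953 = 0.006731 mol.
Base is in excess by 0.006731 - 0.005722 = 0.001010 mol in a total volume of 0.1034 L.
[OH^-] = 0.001010/0.1034 = 0.009770 M, so pOH = 2.01 and pH = 14.00 - 2.01 = 11.99.

11.99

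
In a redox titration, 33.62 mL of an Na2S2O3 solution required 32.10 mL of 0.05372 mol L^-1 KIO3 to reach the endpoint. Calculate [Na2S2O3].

0.308 M

n(KIO3) = 0.05372 x 0.03210 = 0.001724 mol.
From the balanced equation, 1 mol KIO3 reacts with 6 mol Na2S2O3, so n(Na2S2O3) = 0.001724 x 6/1 = 0.01035 mol.
[Na2S2O3] = 0.01035 / 0.03362 L = 0.308 M.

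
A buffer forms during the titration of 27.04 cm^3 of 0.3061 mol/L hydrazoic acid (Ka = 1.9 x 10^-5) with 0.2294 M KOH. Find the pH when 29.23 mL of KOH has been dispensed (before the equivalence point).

Initial n(HN3) = 0.3061 x 0.02704 = 0.008277 mol.
n(KOH) added = 0.2294 x 0.02923 = 0.006705 mol, converting that many moles of HN3 to N3-.
Remaining n(HN3) = 0.001572 mol; n(N3-) = 0.006705 mol.
By Henderson-Hasselbalch, pH = pKa + log([A^-]/[HA]) = 4.72 + log(0.006705/0.001572) = 4.72 + (+0.63) = 5.35.

5.35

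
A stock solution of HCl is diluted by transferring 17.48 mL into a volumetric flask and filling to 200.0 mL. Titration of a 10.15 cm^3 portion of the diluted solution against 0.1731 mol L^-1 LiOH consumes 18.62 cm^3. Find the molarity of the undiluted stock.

3.63 M

n(LiOH) = 0.1731 x 0.01862 = 0.003223 mol.
n(HCl) in the aliquot = 0.003223 mol.
[diluted HCl] = 0.003223 / 0.01015 = 0.3175 M.
Dilution factor = 200.0/17.48 = 11.44, so [stock] = 0.3175 x 11.44 = 3.63 M.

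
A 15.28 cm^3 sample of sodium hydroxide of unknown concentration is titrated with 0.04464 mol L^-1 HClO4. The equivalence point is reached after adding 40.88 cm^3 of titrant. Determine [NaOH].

0.119 M

n(HClO4) delivered = 0.04464 x 0.04088 = 0.001825 mol.
For a 1:1 reaction, n(NaOH) = 0.001825 mol.
[NaOH] = 0.001825 mol / 0.01528 L = 0.119 M.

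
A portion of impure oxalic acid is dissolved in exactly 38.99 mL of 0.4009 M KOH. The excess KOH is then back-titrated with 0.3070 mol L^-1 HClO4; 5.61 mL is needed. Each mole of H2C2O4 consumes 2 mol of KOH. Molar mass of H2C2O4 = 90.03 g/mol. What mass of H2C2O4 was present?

0.626 g

Total n(KOH) added = 0.4009 x 0.03899 = 0.01563 mol.
n(HClO4) used = 0.3070 x 0.005610 = 0.001722 mol, which equals the excess n(KOH).
So n(KOH) consumed by the sample = 0.01563 - 0.001722 = 0.01391 mol.
n(H2C2O4) = 0.01391 / 2 = 0.006954 mol.
mass = 0.006954 mol x 90.03 g/mol = 0.626 g.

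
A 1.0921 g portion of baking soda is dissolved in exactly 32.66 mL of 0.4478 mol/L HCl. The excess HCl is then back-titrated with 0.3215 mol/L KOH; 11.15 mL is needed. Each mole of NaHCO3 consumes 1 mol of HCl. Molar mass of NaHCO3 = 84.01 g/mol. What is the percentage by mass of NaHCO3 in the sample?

Total n(HCl) added = 0.4478 x 0.03266 = 0.01463 mol.
n(KOH) used = 0.3215 x 0.01115 = 0.003585 mol, which equals the excess n(HCl).
So n(HCl) consumed by the sample = 0.01463 - 0.003585 = 0.01104 mol.
n(NaHCO3) = 0.01104 / 1 = 0.01104 mol.
mass NaHCO3 = 0.01104 x 84.01 = 0.9275 g, so %NaHCO3 = 0.9275/1.0921 x 100 = 84.9%.

84.9%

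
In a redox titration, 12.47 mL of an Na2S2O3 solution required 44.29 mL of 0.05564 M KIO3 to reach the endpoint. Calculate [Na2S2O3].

1.19 M

n(KIO3) = 0.05564 x 0.04429 = 0.002464 mol.
From the balanced equation, 1 mol KIO3 reacts with 6 mol Na2S2O3, so n(Na2S2O3) = 0.002464 x 6/1 = 0.01479 mol.
[Na2S2O3] = 0.01479 / 0.01247 L = 1.19 M.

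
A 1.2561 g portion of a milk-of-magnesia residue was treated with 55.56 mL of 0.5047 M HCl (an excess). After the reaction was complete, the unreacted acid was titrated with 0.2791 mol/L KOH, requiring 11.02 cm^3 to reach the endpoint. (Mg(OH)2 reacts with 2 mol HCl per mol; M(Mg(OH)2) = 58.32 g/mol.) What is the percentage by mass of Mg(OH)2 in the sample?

Total n(HCl) added = 0.5047 x 0.05556 = 0.02804 mol.
n(KOH) used = 0.2791 x 0.01102 = 0.003076 mol, which equals the excess n(HCl).
So n(HCl) consumed by the sample = 0.02804 - 0.003076 = 0.02497 mol.
n(Mg(OH)2) = 0.02497 / 2 = 0.01248 mol.
mass Mg(OH)2 = 0.01248 x 58.32 = 0.7280 g, so %Mg(OH)2 = 0.7280/1.2561 x 100 = 58.0%.

58.0%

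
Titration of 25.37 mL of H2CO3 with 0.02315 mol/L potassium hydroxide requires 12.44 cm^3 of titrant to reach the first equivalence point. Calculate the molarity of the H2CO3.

n(KOH) = 0.02315 x 0.01244 = 0.0002880 mol.
At the first equivalence point, 1 mol OH^- react per mol H2CO3, so n(H2CO3) = 0.0002880 / 1 = 0.0002880 mol.
[H2CO3] = 0.0002880 / 0.02537 L = 0.0114 M.

0.0114 M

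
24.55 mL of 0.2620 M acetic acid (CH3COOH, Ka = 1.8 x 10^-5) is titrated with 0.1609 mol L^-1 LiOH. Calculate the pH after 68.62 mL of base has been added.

n(acid) = 0.2620 x 0.02455 = 0.006432 mol; n(LiOH) added = 0.1609 x 0.06862 = 0.01104 mol.
Base is in excess by 0.01104 - 0.006432 = 0.004609 mol in a total volume of 0.09317 L.
[OH^-] = 0.004609/0.09317 = 0.04947 M, so pOH = 1.31 and pH = 14.00 - 1.31 = 12.69.

12.69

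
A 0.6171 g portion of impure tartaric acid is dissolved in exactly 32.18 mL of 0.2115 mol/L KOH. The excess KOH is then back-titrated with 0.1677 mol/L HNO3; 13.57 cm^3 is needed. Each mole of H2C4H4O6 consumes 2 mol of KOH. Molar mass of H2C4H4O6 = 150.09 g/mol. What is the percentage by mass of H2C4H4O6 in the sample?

55.1%

Total n(KOH) added = 0.2115 x 0.03218 = 0.006806 mol.
n(HNO3) used = 0.1677 x 0.01357 = 0.002276 mol, which equals the excess n(KOH).
So n(KOH) consumed by the sample = 0.006806 - 0.002276 = 0.004530 mol.
n(H2C4H4O6) = 0.004530 / 2 = 0.002265 mol.
mass H2C4H4O6 = 0.002265 x 150.09 = 0.3400 g, so %H2C4H4O6 = 0.3400/0.6171 x 100 = 55.1%.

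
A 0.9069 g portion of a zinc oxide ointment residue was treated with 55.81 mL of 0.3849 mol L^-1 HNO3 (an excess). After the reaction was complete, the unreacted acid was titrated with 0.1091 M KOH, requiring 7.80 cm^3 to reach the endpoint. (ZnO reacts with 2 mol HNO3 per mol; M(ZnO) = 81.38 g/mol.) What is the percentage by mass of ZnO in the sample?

92.6%

Total n(HNO3) added = 0.3849 x 0.05581 = 0.02148 mol.
n(KOH) used = 0.1091 x 0.007800 = 0.0008510 mol, which equals the excess n(HNO3).
So n(HNO3) consumed by the sample = 0.02148 - 0.0008510 = 0.02063 mol.
n(ZnO) = 0.02063 / 2 = 0.01032 mol.
mass ZnO = 0.01032 x 81.38 = 0.8394 g, so %ZnO = 0.8394/0.9069 x 100 = 92.6%.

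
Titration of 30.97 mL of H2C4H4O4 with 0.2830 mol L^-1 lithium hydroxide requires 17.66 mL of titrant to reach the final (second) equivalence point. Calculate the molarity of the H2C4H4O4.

n(LiOH) = 0.2830 x 0.01766 = 0.004998 mol.
At the final (second) equivalence point, 2 mol OH^- react per mol H2C4H4O4, so n(H2C4H4O4) = 0.004998 / 2 = 0.002499 mol.
[H2C4H4O4] = 0.002499 / 0.03097 L = 0.0807 M.

0.0807 M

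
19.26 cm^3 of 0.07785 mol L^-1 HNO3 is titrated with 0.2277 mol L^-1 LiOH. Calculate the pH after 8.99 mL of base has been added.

n(acid) = 0.07785 x 0.01926 = 0.001499 mol; n(LiOH) added = 0.2277 x 0.008990 = 0.002047 mol.
Base is in excess by 0.002047 - 0.001499 = 0.0005476 mol in a total volume of 0.02825 L.
[OH^-] = 0.0005476/0.02825 = 0.01939 M, so pOH = 1.71 and pH = 14.00 - 1.71 = 12.29.

12.29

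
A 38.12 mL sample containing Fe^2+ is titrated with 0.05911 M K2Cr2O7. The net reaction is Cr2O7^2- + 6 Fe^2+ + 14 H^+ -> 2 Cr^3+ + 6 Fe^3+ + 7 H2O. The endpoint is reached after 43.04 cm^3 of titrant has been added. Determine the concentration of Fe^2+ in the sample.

0.400 M

n(K2Cr2O7) = 0.05911 x 0.04304 = 0.002544 mol.
From the balanced equation, 1 mol K2Cr2O7 reacts with 6 mol Fe^2+, so n(Fe^2+) = 0.002544 x 6/1 = 0.01526 mol.
[Fe^2+] = 0.01526 / 0.03812 L = 0.400 M.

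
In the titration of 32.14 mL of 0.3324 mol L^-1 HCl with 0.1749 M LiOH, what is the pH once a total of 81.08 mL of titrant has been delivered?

12.49

n(acid) = 0.3324 x 0.03214 = 0.01068 mol; n(LiOH) added = 0.1749 x 0.08108 = 0.01418 mol.
Base is in excess by 0.01418 - 0.01068 = 0.003498 mol in a total volume of 0.1132 L.
[OH^-] = 0.003498/0.1132 = 0.03089 M, so pOH = 1.51 and pH = 14.00 - 1.51 = 12.49.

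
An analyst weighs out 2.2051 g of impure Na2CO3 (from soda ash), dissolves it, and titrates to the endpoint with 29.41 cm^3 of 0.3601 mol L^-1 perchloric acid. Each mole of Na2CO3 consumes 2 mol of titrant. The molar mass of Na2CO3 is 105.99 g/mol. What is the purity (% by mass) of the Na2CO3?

n(HClO4) = 0.3601 x 0.02941 = 0.01059 mol.
n(Na2CO3) = 0.01059 / 2 = 0.005295 mol.
mass of Na2CO3 = 0.005295 x 105.99 = 0.5612 g.
% purity = 0.5612 / 2.2051 x 100 = 25.5%.

25.5%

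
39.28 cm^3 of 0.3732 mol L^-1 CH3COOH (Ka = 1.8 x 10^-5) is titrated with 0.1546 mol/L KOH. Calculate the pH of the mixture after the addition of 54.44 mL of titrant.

4.87

Initial n(CH3COOH) = 0.3732 x 0.03928 = 0.01466 mol.
n(KOH) added = 0.1546 x 0.05444 = 0.008416 mol, converting that many moles of CH3COOH to CH3COO-.
Remaining n(CH3COOH) = 0.006243 mol; n(CH3COO-) = 0.008416 mol.
By Henderson-Hasselbalch, pH = pKa + log([A^-]/[HA]) = 4.74 + log(0.008416/0.006243) = 4.74 + (+0.13) = 4.87.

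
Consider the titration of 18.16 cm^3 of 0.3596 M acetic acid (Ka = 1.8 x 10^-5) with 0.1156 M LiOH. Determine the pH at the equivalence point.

n(CH3COOH) = 0.3596 x 0.01816 = 0.006530 mol; V(LiOH) at equivalence = 0.006530/0.1156 = 0.05649 L.
At equivalence all the acid is converted to CH3COO-; total volume = 0.01816 + 0.05649 = 0.07465 L, so [CH3COO-] = 0.006530/0.07465 = 0.08748 M.
Kb = Kw/Ka = 1.0e-14 / 1.8 x 10^-5 = 5.56e-10.
[OH^-] = sqrt(Kb x [CH3COO-]) = sqrt(5.56e-10 x 0.08748) = 6.97e-6 M.
pOH = 5.16, so pH = 14.00 - 5.16 = 8.84.

8.84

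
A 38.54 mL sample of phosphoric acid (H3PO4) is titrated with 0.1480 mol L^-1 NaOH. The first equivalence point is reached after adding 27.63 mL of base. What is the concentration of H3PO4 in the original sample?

n(NaOH) = 0.1480 x 0.02763 = 0.004089 mol.
At the first equivalence point, 1 mol OH^- react per mol H3PO4, so n(H3PO4) = 0.004089 / 1 = 0.004089 mol.
[H3PO4] = 0.004089 / 0.03854 L = 0.106 M.

0.106 M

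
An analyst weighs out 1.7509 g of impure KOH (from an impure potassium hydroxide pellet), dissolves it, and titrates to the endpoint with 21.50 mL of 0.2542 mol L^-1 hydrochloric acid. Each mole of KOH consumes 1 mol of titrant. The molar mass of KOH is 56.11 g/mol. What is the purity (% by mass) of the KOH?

n(HCl) = 0.2542 x 0.02150 = 0.005465 mol.
n(KOH) = 0.005465 / 1 = 0.005465 mol.
mass of KOH = 0.005465 x 56.11 = 0.3067 g.
% purity = 0.3067 / 1.7509 x 100 = 17.5%.

17.5%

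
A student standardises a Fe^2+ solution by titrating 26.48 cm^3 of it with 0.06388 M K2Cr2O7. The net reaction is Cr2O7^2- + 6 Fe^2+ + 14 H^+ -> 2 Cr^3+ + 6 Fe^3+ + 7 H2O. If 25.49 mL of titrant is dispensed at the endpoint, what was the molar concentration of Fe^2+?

n(K2Cr2O7) = 0.06388 x 0.02549 = 0.001628 mol.
From the balanced equation, 1 mol K2Cr2O7 reacts with 6 mol Fe^2+, so n(Fe^2+) = 0.001628 x 6/1 = 0.009770 mol.
[Fe^2+] = 0.009770 / 0.02648 L = 0.369 M.

0.369 M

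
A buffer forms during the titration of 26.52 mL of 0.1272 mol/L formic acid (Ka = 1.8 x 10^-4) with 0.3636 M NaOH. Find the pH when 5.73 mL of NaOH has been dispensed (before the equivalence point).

3.95

Initial n(HCOOH) = 0.1272 x 0.02652 = 0.003373 mol.
n(NaOH) added = 0.3636 x 0.005730 = 0.002083 mol, converting that many moles of HCOOH to HCOO-.
Remaining n(HCOOH) = 0.001290 mol; n(HCOO-) = 0.002083 mol.
By Henderson-Hasselbalch, pH = pKa + log([A^-]/[HA]) = 3.74 + log(0.002083/0.001290) = 3.74 + (+0.21) = 3.95.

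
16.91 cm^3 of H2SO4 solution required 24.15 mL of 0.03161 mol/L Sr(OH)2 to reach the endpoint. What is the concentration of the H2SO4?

n(Sr(OH)2) delivered = 0.03161 x 0.02415 = 0.0007634 mol.
For a 1:1 reaction, n(H2SO4) = 0.0007634 mol.
[H2SO4] = 0.0007634 mol / 0.01691 L = 0.0451 M.

0.0451 M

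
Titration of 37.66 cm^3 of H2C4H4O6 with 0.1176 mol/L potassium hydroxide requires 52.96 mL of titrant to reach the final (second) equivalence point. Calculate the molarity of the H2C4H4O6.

0.0827 M

n(KOH) = 0.1176 x 0.05296 = 0.006228 mol.
At the final (second) equivalence point, 2 mol OH^- react per mol H2C4H4O6, so n(H2C4H4O6) = 0.006228 / 2 = 0.003114 mol.
[H2C4H4O6] = 0.003114 / 0.03766 L = 0.0827 M.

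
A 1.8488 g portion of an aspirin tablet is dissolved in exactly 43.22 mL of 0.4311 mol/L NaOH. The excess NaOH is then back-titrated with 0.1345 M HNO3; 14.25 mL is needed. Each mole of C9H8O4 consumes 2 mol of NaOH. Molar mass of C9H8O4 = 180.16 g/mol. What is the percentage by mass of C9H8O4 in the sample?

81.4%

Total n(NaOH) added = 0.4311 x 0.04322 = 0.01863 mol.
n(HNO3) used = 0.1345 x 0.01425 = 0.001917 mol, which equals the excess n(NaOH).
So n(NaOH) consumed by the sample = 0.01863 - 0.001917 = 0.01672 mol.
n(C9H8O4) = 0.01672 / 2 = 0.008358 mol.
mass C9H8O4 = 0.008358 x 180.16 = 1.506 g, so %C9H8O4 = 1.506/1.8488 x 100 = 81.4%.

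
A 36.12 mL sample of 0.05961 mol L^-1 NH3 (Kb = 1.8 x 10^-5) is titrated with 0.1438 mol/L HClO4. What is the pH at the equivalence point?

n(NH3) = 0.05961 x 0.03612 = 0.002153 mol; V(HClO4) at equivalence = 0.002153/0.1438 = 0.01497 L.
At equivalence the base is fully converted to NH4+; total volume = 0.05109 L, so [NH4+] = 0.002153/0.05109 = 0.04214 M.
Ka(NH4+) = Kw/Kb = 1.0e-14 / 1.8 x 10^-5 = 5.56e-10.
[H^+] = sqrt(Ka x [NH4+]) = sqrt(5.56e-10 x 0.04214) = 4.84e-6 M.
pH = -log(4.84e-6) = 5.32.

5.32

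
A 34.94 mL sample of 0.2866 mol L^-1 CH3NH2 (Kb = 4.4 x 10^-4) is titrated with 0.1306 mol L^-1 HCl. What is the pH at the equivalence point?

5.85

n(CH3NH2) = 0.2866 x 0.03494 = 0.01001 mol; V(HCl) at equivalence = 0.01001/0.1306 = 0.07668 L.
At equivalence the base is fully converted to CH3NH3+; total volume = 0.1116 L, so [CH3NH3+] = 0.01001/0.1116 = 0.08972 M.
Ka(CH3NH3+) = Kw/Kb = 1.0e-14 / 4.4 x 10^-4 = 2.27e-11.
[H^+] = sqrt(Ka x [CH3NH3+]) = sqrt(2.27e-11 x 0.08972) = 1.43e-6 M.
pH = -log(1.43e-6) = 5.85.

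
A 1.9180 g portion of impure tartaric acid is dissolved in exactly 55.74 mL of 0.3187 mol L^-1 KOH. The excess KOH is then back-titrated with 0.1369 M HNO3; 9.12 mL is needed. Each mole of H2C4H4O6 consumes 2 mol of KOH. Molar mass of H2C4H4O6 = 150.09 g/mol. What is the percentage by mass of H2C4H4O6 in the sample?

64.6%

Total n(KOH) added = 0.3187 x 0.05574 = 0.01776 mol.
n(HNO3) used = 0.1369 x 0.009120 = 0.001249 mol, which equals the excess n(KOH).
So n(KOH) consumed by the sample = 0.01776 - 0.001249 = 0.01652 mol.
n(H2C4H4O6) = 0.01652 / 2 = 0.008258 mol.
mass H2C4H4O6 = 0.008258 x 150.09 = 1.239 g, so %H2C4H4O6 = 1.239/1.9180 x 100 = 64.6%.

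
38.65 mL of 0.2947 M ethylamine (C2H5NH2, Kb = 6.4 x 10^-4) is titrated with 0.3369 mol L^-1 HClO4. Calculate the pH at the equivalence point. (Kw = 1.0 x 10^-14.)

n(C2H5NH2) = 0.2947 x 0.03865 = 0.01139 mol; V(HClO4) at equivalence = 0.01139/0.3369 = 0.03381 L.
At equivalence the base is fully converted to C2H5NH3+; total volume = 0.07246 L, so [C2H5NH3+] = 0.01139/0.07246 = 0.1572 M.
Ka(C2H5NH3+) = Kw/Kb = 1.0e-14 / 6.4 x 10^-4 = 1.56e-11.
[H^+] = sqrt(Ka x [C2H5NH3+]) = sqrt(1.56e-11 x 0.1572) = 1.57e-6 M.
pH = -log(1.57e-6) = 5.80.

5.80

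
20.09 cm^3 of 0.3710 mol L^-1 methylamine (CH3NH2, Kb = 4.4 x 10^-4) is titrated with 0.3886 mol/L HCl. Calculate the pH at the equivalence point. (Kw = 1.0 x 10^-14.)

n(CH3NH2) = 0.3710 x 0.02009 = 0.007453 mol; V(HCl) at equivalence = 0.007453/0.3886 = 0.01918 L.
At equivalence the base is fully converted to CH3NH3+; total volume = 0.03927 L, so [CH3NH3+] = 0.007453/0.03927 = 0.1898 M.
Ka(CH3NH3+) = Kw/Kb = 1.0e-14 / 4.4 x 10^-4 = 2.27e-11.
[H^+] = sqrt(Ka x [CH3NH3+]) = sqrt(2.27e-11 x 0.1898) = 2.08e-6 M.
pH = -log(2.08e-6) = 5.68.

5.68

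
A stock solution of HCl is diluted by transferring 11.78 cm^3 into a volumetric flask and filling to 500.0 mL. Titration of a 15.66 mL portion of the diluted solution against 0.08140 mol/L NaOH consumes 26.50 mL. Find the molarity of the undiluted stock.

5.85 M

n(NaOH) = 0.08140 x 0.02650 = 0.002157 mol.
n(HCl) in the aliquot = 0.002157 mol.
[diluted HCl] = 0.002157 / 0.01566 = 0.1377 M.
Dilution factor = 500.0/11.78 = 42.44, so [stock] = 0.1377 x 42.44 = 5.85 M.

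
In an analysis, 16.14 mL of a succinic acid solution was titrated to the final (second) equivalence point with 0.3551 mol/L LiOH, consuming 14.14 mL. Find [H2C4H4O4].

0.156 M

n(LiOH) = 0.3551 x 0.01414 = 0.005021 mol.
At the final (second) equivalence point, 2 mol OH^- react per mol H2C4H4O4, so n(H2C4H4O4) = 0.005021 / 2 = 0.002511 mol.
[H2C4H4O4] = 0.002511 / 0.01614 L = 0.156 M.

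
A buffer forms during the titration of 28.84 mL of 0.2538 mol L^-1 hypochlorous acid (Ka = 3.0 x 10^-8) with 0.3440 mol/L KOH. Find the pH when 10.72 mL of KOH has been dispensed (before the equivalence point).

7.53

Initial n(HClO) = 0.2538 x 0.02884 = 0.007320 mol.
n(KOH) added = 0.3440 x 0.01072 = 0.003688 mol, converting that many moles of HClO to ClO-.
Remaining n(HClO) = 0.003632 mol; n(ClO-) = 0.003688 mol.
By Henderson-Hasselbalch, pH = pKa + log([A^-]/[HA]) = 7.52 + log(0.003688/0.003632) = 7.52 + (+0.01) = 7.53.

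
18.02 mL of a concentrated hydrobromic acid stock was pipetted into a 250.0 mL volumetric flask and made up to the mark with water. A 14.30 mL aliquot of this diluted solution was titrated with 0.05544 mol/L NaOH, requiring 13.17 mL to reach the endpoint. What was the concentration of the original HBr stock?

0.708 M

n(NaOH) = 0.05544 x 0.01317 = 0.0007301 mol.
n(HBr) in the aliquot = 0.0007301 mol.
[diluted HBr] = 0.0007301 / 0.01430 = 0.05106 M.
Dilution factor = 250.0/18.02 = 13.87, so [stock] = 0.05106 x 13.87 = 0.708 M.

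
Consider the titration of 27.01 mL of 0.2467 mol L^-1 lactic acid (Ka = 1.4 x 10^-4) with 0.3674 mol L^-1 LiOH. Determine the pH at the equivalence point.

8.51

n(HC3H5O3) = 0.2467 x 0.02701 = 0.006663 mol; V(LiOH) at equivalence = 0.006663/0.3674 = 0.01814 L.
At equivalence all the acid is converted to C3H5O3-; total volume = 0.02701 + 0.01814 = 0.04515 L, so [C3H5O3-] = 0.006663/0.04515 = 0.1476 M.
Kb = Kw/Ka = 1.0e-14 / 1.4 x 10^-4 = 7.14e-11.
[OH^-] = sqrt(Kb x [C3H5O3-]) = sqrt(7.14e-11 x 0.1476) = 3.25e-6 M.
pOH = 5.49, so pH = 14.00 - 5.49 = 8.51.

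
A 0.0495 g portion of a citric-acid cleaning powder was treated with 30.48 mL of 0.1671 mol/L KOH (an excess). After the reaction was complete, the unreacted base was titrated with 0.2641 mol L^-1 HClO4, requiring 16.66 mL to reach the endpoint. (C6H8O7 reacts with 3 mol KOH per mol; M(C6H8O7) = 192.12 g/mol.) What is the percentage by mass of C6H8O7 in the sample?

Total n(KOH) added = 0.1671 x 0.03048 = 0.005093 mol.
n(HClO4) used = 0.2641 x 0.01666 = 0.004400 mol, which equals the excess n(KOH).
So n(KOH) consumed by the sample = 0.005093 - 0.004400 = 0.0006933 mol.
n(C6H8O7) = 0.0006933 / 3 = 0.0002311 mol.
mass C6H8O7 = 0.0002311 x 192.12 = 0.04440 g, so %C6H8O7 = 0.04440/0.0495 x 100 = 89.7%.

89.7%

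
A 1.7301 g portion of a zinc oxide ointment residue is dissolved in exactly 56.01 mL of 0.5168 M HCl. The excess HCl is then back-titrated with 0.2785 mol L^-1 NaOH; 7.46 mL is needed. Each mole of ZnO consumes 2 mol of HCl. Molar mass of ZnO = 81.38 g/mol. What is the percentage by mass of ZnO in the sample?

Total n(HCl) added = 0.5168 x 0.05601 = 0.02895 mol.
n(NaOH) used = 0.2785 x 0.007460 = 0.002078 mol, which equals the excess n(HCl).
So n(HCl) consumed by the sample = 0.02895 - 0.002078 = 0.02687 mol.
n(ZnO) = 0.02687 / 2 = 0.01343 mol.
mass ZnO = 0.01343 x 81.38 = 1.093 g, so %ZnO = 1.093/1.7301 x 100 = 63.2%.

63.2%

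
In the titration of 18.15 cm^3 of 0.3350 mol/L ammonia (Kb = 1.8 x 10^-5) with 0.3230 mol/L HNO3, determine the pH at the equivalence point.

5.02

n(NH3) = 0.3350 x 0.01815 = 0.006080 mol; V(HNO3) at equivalence = 0.006080/0.3230 = 0.01882 L.
At equivalence the base is fully converted to NH4+; total volume = 0.03697 L, so [NH4+] = 0.006080/0.03697 = 0.1644 M.
Ka(NH4+) = Kw/Kb = 1.0e-14 / 1.8 x 10^-5 = 5.56e-10.
[H^+] = sqrt(Ka x [NH4+]) = sqrt(5.56e-10 x 0.1644) = 9.56e-6 M.
pH = -log(9.56e-6) = 5.02.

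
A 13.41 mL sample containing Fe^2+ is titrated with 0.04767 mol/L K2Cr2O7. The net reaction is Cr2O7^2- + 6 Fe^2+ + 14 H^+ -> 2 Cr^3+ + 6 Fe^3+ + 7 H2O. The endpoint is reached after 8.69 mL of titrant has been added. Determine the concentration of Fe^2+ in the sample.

0.185 M

n(K2Cr2O7) = 0.04767 x 0.008690 = 0.0004143 mol.
From the balanced equation, 1 mol K2Cr2O7 reacts with 6 mol Fe^2+, so n(Fe^2+) = 0.0004143 x 6/1 = 0.002486 mol.
[Fe^2+] = 0.002486 / 0.01341 L = 0.185 M.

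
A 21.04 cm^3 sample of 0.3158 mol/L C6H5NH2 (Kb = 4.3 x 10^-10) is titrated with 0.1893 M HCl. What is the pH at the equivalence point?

n(C6H5NH2) = 0.3158 x 0.02104 = 0.006644 mol; V(HCl) at equivalence = 0.006644/0.1893 = 0.03510 L.
At equivalence the base is fully converted to C6H5NH3+; total volume = 0.05614 L, so [C6H5NH3+] = 0.006644/0.05614 = 0.1184 M.
Ka(C6H5NH3+) = Kw/Kb = 1.0e-14 / 4.3 x 10^-10 = 2.33e-5.
[H^+] = sqrt(Ka x [C6H5NH3+]) = sqrt(2.33e-5 x 0.1184) = 0.00166 M.
pH = -log(0.00166) = 2.78.

2.78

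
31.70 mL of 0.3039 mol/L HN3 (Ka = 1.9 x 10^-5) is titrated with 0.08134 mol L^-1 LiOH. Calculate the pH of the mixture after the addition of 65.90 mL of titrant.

Initial n(HN3) = 0.3039 x 0.03170 = 0.009634 mol.
n(LiOH) added = 0.08134 x 0.06590 = 0.005360 mol, converting that many moles of HN3 to N3-.
Remaining n(HN3) = 0.004273 mol; n(N3-) = 0.005360 mol.
By Henderson-Hasselbalch, pH = pKa + log([A^-]/[HA]) = 4.72 + log(0.005360/0.004273) = 4.72 + (+0.10) = 4.82.

4.82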